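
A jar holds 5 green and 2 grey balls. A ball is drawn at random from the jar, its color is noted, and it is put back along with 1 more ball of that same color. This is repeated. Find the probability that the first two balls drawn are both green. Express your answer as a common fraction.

15/28

After a green draw the jar holds 6 green out of 8.
P = (5/7)·(6/8) = 15/28 ≈ 0.5357.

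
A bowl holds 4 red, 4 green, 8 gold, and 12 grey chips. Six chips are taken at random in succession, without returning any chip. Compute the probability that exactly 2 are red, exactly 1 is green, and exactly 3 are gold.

Unordered draws without replacement: count favorable combinations over C(28,6).
Favorable = C(4,2) · C(4,1) · C(8,3) · C(12,0) = 1344; total = C(28,6) = 376740.
P = 1344/376740 = 16/4485 ≈ 0.0036.

16/4485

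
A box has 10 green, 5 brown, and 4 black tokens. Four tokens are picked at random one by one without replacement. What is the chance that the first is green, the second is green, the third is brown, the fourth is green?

25/646

Multiply the conditional probability of each draw in order, without replacement, so each draw removes one from its color and from the total.
P = (10/19) · (9/18) · (5/17) · (8/16) = 25/646 ≈ 0.0387.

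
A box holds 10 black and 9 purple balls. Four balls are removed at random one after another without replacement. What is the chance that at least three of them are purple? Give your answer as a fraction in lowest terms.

161/646

Sum the hypergeometric tail for j = 3,…,4 purple balls.
Favorable = C(9,3)·C(10,1) + C(9,4)·C(10,0) = 966; total = C(19,4) = 3876.
P = 966/3876 = 161/646 ≈ 0.2492.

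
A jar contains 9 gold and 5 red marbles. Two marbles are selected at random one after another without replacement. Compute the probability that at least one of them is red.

Use the complement: P(at least one red) = 1 − P(no red).
P(none) = C(9,2)/C(14,2) = 36/91.
So P = 1 − 36/91 = 55/91 ≈ 0.6044.

55/91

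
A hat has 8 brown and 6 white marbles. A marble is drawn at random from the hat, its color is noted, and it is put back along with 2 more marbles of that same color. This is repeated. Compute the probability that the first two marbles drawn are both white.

3/14

After a white draw the hat holds 8 white out of 16.
P = (6/14)·(8/16) = 3/14 ≈ 0.2143.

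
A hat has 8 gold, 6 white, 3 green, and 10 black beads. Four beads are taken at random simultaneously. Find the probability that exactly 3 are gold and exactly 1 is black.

Unordered draws without replacement: count favorable combinations over C(27,4).
Favorable = C(8,3) · C(6,0) · C(3,0) · C(10,1) = 560; total = C(27,4) = 17550.
P = 560/17550 = 56/1755 ≈ 0.0319.

56/1755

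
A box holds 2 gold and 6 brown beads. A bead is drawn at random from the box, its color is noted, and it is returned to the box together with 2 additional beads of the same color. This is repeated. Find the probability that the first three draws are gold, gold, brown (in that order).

Track the composition after each reinforcement of +2.
P = (2/8) · (4/10) · (6/12) = 1/20 ≈ 0.0500.

1/20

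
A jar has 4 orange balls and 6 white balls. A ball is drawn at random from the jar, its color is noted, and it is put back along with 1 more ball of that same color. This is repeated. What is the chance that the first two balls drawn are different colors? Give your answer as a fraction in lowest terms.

Either white then orange, or orange then white; after the first draw the total is 11.
P = (6/10)·(4/11) + (4/10)·(6/11) = 24/55 ≈ 0.4364.

24/55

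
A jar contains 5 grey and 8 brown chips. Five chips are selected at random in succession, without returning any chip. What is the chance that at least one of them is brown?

Use the complement: P(at least one brown) = 1 − P(no brown).
P(none) = C(5,5)/C(13,5) = 1/1287.
So P = 1 − 1/1287 = 1286/1287 ≈ 0.9992.

1286/1287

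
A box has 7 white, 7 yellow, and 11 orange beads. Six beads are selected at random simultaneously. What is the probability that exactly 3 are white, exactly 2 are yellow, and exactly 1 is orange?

21/460

Unordered draws without replacement: count favorable combinations over C(25,6).
Favorable = C(7,3) · C(7,2) · C(11,1) = 8085; total = C(25,6) = 177100.
P = 8085/177100 = 21/460 ≈ 0.0457.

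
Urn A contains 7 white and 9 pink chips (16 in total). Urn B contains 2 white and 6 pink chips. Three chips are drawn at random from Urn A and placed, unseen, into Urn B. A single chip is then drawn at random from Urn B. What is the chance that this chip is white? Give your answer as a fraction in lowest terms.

Condition on how many of the transferred chips are white (from Urn A: 7 white of 16; then Urn B has 11 total).
  0 white: C(7,0)C(9,3)/C(16,3) = 3/20; then P = 2/11
  1 white: C(7,1)C(9,2)/C(16,3) = 9/20; then P = 3/11
  2 white: C(7,2)C(9,1)/C(16,3) = 27/80; then P = 4/11
  3 white: C(7,3)C(9,0)/C(16,3) = 1/16; then P = 5/11
P(white from Urn B) = 53/176 ≈ 0.3011.

53/176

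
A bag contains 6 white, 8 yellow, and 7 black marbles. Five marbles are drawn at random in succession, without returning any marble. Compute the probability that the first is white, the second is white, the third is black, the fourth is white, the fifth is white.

1/969

Multiply the conditional probability of each draw in order, without replacement, so each draw removes one from its color and from the total.
P = (6/21) · (5/20) · (7/19) · (4/18) · (3/17) = 1/969 ≈ 0.0010.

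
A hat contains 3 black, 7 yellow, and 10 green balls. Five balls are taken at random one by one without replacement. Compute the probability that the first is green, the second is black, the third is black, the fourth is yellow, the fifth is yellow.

7/5168

Multiply the conditional probability of each draw in order, without replacement, so each draw removes one from its color and from the total.
P = (10/20) · (3/19) · (2/18) · (7/17) · (6/16) = 7/5168 ≈ 0.0014.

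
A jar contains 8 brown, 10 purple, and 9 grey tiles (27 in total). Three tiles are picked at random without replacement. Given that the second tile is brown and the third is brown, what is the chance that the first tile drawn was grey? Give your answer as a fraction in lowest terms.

P(first=grey and the second tile is brown and the third is brown) = (9/27)·(8/26)·(7/25) = 28/975.
P(E) = Σ over first color = 56/2925 + 56/1755 + 28/975 = 28/351.
By Bayes, P(first=grey | E) = 28/975 / 28/351 = 9/25 ≈ 0.3600.

9/25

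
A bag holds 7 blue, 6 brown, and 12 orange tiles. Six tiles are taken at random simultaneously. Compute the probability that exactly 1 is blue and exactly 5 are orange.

18/575

Unordered draws without replacement: count favorable combinations over C(25,6).
Favorable = C(7,1) · C(6,0) · C(12,5) = 5544; total = C(25,6) = 177100.
P = 5544/177100 = 18/575 ≈ 0.0313.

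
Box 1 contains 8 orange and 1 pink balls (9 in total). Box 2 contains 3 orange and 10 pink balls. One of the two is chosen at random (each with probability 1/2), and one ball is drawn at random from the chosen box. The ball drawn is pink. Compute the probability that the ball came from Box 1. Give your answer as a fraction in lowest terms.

13/103

P(pink | Box 1) = 1/9; P(pink | Box 2) = 10/13.
P(pink) = 1/2·1/9 + 1/2·10/13 = 103/234.
By Bayes' rule, P(Box 1 | pink) = 1/18 / 103/234 = 13/103 ≈ 0.1262.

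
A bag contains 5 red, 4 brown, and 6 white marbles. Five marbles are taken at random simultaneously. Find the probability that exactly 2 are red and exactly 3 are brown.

Unordered draws without replacement: count favorable combinations over C(15,5).
Favorable = C(5,2) · C(4,3) · C(6,0) = 40; total = C(15,5) = 3003.
P = 40/3003 = 40/3003 ≈ 0.0133.

40/3003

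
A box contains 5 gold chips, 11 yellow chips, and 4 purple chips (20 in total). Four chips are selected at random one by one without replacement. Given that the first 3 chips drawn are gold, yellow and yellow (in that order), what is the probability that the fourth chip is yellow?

9/17

After removing 1 gold, 2 yellow, the box has 9 yellow out of 17 remaining.
P(fourth is yellow | given) = 9/17 ≈ 0.5294.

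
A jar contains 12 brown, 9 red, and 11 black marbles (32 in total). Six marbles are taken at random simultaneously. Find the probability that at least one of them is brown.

Use the complement: P(at least one brown) = 1 − P(no brown).
P(none) = C(20,6)/C(32,6) = 38760/906192.
So P = 1 − 38760/906192 = 36143/37758 ≈ 0.9572.

36143/37758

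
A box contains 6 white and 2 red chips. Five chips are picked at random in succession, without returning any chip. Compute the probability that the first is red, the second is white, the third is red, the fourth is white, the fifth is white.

1/28

Multiply the conditional probability of each draw in order, without replacement, so each draw removes one from its color and from the total.
P = (2/8) · (6/7) · (1/6) · (5/5) · (4/4) = 1/28 ≈ 0.0357.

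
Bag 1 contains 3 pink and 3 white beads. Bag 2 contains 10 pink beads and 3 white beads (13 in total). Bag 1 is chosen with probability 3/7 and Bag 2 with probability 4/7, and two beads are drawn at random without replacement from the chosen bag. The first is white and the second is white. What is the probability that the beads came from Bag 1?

39/49

P(E | Bag 1) = 1/5; P(E | Bag 2) = 1/26.
P(E) = 3/7·1/5 + 4/7·1/26 = 7/65.
By Bayes' rule, P(Bag 1 | E) = 3/35 / 7/65 = 39/49 ≈ 0.7959.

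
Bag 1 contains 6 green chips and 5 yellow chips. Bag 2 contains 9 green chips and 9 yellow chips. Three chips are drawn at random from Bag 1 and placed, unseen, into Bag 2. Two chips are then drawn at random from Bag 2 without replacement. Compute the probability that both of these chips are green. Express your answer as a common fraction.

27/110

Condition on how many of the transferred chips are green (from Bag 1: 6 green of 11; then Bag 2 has 21 total).
  0 green: C(6,0)C(5,3)/C(11,3) = 2/33; then P = C(9,2)/C(21,2) = 6/35
  1 green: C(6,1)C(5,2)/C(11,3) = 4/11; then P = C(10,2)/C(21,2) = 3/14
  2 green: C(6,2)C(5,1)/C(11,3) = 5/11; then P = C(11,2)/C(21,2) = 11/42
  3 green: C(6,3)C(5,0)/C(11,3) = 4/33; then P = C(12,2)/C(21,2) = 11/35
P(both green) = 27/110 ≈ 0.2455.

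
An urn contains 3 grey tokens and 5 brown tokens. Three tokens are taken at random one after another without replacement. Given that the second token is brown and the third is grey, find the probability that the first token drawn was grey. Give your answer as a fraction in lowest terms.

P(first=grey and the second token is brown and the third is grey) = (3/8)·(5/7)·(2/6) = 5/56.
P(E) = Σ over first color = 5/56 + 5/28 = 15/56.
By Bayes, P(first=grey | E) = 5/56 / 15/56 = 1/3 ≈ 0.3333.

1/3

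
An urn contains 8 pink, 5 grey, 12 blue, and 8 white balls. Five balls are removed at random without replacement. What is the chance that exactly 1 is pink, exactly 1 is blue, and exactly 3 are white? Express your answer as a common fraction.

Unordered draws without replacement: count favorable combinations over C(33,5).
Favorable = C(8,1) · C(5,0) · C(12,1) · C(8,3) = 5376; total = C(33,5) = 237336.
P = 5376/237336 = 224/9889 ≈ 0.0227.

224/9889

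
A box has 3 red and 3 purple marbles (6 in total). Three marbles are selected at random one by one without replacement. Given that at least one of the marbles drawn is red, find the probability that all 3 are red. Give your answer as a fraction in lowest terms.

1/19

P(all 3 red) = C(3,3)/C(6,3) = 1/20; P(at least one red) = 1 − C(3,3)/C(6,3) = 19/20.
Since 'all 3 red' ⊆ 'at least one red', P(all 3 | at least one) = 1/20 / 19/20 = 1/19 ≈ 0.0526.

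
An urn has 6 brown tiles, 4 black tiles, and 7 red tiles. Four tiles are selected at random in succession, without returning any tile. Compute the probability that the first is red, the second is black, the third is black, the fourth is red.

3/340

Multiply the conditional probability of each draw in order, without replacement, so each draw removes one from its color and from the total.
P = (7/17) · (4/16) · (3/15) · (6/14) = 3/340 ≈ 0.0088.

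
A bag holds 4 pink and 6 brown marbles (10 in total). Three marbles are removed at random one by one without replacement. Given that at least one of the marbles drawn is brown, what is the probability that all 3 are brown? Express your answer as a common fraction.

5/29

P(all 3 brown) = C(6,3)/C(10,3) = 1/6; P(at least one brown) = 1 − C(4,3)/C(10,3) = 29/30.
Since 'all 3 brown' ⊆ 'at least one brown', P(all 3 | at least one) = 1/6 / 29/30 = 5/29 ≈ 0.1724.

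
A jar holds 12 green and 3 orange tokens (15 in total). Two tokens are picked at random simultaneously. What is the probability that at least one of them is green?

Use the complement: P(at least one green) = 1 − P(no green).
P(none) = C(3,2)/C(15,2) = 3/105.
So P = 1 − 3/105 = 34/35 ≈ 0.9714.

34/35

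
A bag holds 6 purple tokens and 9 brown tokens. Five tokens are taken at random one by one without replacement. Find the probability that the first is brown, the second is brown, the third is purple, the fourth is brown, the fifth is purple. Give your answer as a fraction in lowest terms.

Multiply the conditional probability of each draw in order, without replacement, so each draw removes one from its color and from the total.
P = (9/15) · (8/14) · (6/13) · (7/12) · (5/11) = 6/143 ≈ 0.0420.

6/143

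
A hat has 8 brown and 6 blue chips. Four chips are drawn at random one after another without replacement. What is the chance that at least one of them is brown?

986/1001

Use the complement: P(at least one brown) = 1 − P(no brown).
P(none) = C(6,4)/C(14,4) = 15/1001.
So P = 1 − 15/1001 = 986/1001 ≈ 0.9850.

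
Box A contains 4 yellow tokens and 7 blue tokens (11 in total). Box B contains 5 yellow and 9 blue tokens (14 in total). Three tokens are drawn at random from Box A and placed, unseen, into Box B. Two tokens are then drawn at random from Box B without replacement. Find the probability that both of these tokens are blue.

747/1870

Condition on how many of the transferred tokens are blue (from Box A: 7 blue of 11; then Box B has 17 total).
  0 blue: C(7,0)C(4,3)/C(11,3) = 4/165; then P = C(9,2)/C(17,2) = 9/34
  1 blue: C(7,1)C(4,2)/C(11,3) = 14/55; then P = C(10,2)/C(17,2) = 45/136
  2 blue: C(7,2)C(4,1)/C(11,3) = 28/55; then P = C(11,2)/C(17,2) = 55/136
  3 blue: C(7,3)C(4,0)/C(11,3) = 7/33; then P = C(12,2)/C(17,2) = 33/68
P(both blue) = 747/1870 ≈ 0.3995.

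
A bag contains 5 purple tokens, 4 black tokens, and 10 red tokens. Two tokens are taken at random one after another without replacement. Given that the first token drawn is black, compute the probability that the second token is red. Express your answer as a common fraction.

5/9

After removing 1 black, the bag has 10 red out of 18 remaining.
P(second is red | given) = 10/18 = 5/9 ≈ 0.5556.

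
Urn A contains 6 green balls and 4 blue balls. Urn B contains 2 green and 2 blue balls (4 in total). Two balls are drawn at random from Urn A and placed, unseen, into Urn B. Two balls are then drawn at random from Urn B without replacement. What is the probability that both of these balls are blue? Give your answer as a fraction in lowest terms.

41/225

Condition on how many of the transferred balls are blue (from Urn A: 4 blue of 10; then Urn B has 6 total).
  0 blue: C(4,0)C(6,2)/C(10,2) = 1/3; then P = C(2,2)/C(6,2) = 1/15
  1 blue: C(4,1)C(6,1)/C(10,2) = 8/15; then P = C(3,2)/C(6,2) = 1/5
  2 blue: C(4,2)C(6,0)/C(10,2) = 2/15; then P = C(4,2)/C(6,2) = 2/5
P(both blue) = 41/225 ≈ 0.1822.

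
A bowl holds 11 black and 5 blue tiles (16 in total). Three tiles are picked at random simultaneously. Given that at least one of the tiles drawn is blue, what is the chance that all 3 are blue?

2/79

P(all 3 blue) = C(5,3)/C(16,3) = 1/56; P(at least one blue) = 1 − C(11,3)/C(16,3) = 79/112.
Since 'all 3 blue' ⊆ 'at least one blue', P(all 3 | at least one) = 1/56 / 79/112 = 2/79 ≈ 0.0253.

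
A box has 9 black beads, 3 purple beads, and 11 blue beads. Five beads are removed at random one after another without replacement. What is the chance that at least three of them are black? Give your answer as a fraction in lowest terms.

Sum the hypergeometric tail for j = 3,…,5 black beads.
Favorable = C(9,3)·C(14,2) + C(9,4)·C(14,1) + C(9,5)·C(14,0) = 9534; total = C(23,5) = 33649.
P = 9534/33649 = 1362/4807 ≈ 0.2833.

1362/4807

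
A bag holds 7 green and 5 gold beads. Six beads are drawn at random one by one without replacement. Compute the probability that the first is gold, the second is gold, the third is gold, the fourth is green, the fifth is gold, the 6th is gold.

1/792

Multiply the conditional probability of each draw in order, without replacement, so each draw removes one from its color and from the total.
P = (5/12) · (4/11) · (3/10) · (7/9) · (2/8) · (1/7) = 1/792 ≈ 0.0013.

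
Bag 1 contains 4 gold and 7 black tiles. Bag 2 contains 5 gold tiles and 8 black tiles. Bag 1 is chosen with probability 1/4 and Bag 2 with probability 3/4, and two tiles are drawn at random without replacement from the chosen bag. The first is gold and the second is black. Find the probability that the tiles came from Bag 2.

P(E | Bag 1) = 14/55; P(E | Bag 2) = 10/39.
P(E) = 1/4·14/55 + 3/4·10/39 = 183/715.
By Bayes' rule, P(Bag 2 | E) = 5/26 / 183/715 = 275/366 ≈ 0.7514.

275/366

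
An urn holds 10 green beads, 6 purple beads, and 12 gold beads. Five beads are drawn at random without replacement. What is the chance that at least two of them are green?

821/1365

Sum the hypergeometric tail for j = 2,…,5 green beads.
Favorable = C(10,2)·C(18,3) + C(10,3)·C(18,2) + C(10,4)·C(18,1) + C(10,5)·C(18,0) = 59112; total = C(28,5) = 98280.
P = 59112/98280 = 821/1365 ≈ 0.6015.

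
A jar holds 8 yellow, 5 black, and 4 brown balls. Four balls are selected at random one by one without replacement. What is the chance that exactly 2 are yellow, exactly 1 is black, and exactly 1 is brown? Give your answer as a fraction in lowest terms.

4/17

Unordered draws without replacement: count favorable combinations over C(17,4).
Favorable = C(8,2) · C(5,1) · C(4,1) = 560; total = C(17,4) = 2380.
P = 560/2380 = 4/17 ≈ 0.2353.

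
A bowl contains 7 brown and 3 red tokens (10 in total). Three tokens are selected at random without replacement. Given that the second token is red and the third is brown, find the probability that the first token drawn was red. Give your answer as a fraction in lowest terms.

P(first=red and the second token is red and the third is brown) = (3/10)·(2/9)·(7/8) = 7/120.
P(E) = Σ over first color = 7/40 + 7/120 = 7/30.
By Bayes, P(first=red | E) = 7/120 / 7/30 = 1/4 ≈ 0.2500.

1/4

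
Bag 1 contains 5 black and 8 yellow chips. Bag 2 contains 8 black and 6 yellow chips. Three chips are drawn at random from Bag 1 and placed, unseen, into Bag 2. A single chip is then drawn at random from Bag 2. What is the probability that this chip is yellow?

Condition on how many of the transferred chips are yellow (from Bag 1: 8 yellow of 13; then Bag 2 has 17 total).
  0 yellow: C(8,0)C(5,3)/C(13,3) = 5/143; then P = 6/17
  1 yellow: C(8,1)C(5,2)/C(13,3) = 40/143; then P = 7/17
  2 yellow: C(8,2)C(5,1)/C(13,3) = 70/143; then P = 8/17
  3 yellow: C(8,3)C(5,0)/C(13,3) = 28/143; then P = 9/17
P(yellow from Bag 2) = 6/13 ≈ 0.4615.

6/13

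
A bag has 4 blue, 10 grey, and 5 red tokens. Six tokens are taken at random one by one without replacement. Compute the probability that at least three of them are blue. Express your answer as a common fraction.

Sum the hypergeometric tail for j = 3,…,4 blue tokens.
Favorable = C(4,3)·C(15,3) + C(4,4)·C(15,2) = 1925; total = C(19,6) = 27132.
P = 1925/27132 = 275/3876 ≈ 0.0709.

275/3876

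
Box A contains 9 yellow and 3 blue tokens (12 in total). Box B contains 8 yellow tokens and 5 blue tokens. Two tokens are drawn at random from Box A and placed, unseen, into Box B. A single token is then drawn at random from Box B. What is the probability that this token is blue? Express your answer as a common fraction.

Condition on how many of the transferred tokens are blue (from Box A: 3 blue of 12; then Box B has 15 total).
  0 blue: C(3,0)C(9,2)/C(12,2) = 6/11; then P = 5/15
  1 blue: C(3,1)C(9,1)/C(12,2) = 9/22; then P = 6/15
  2 blue: C(3,2)C(9,0)/C(12,2) = 1/22; then P = 7/15
P(blue from Box B) = 11/30 ≈ 0.3667.

11/30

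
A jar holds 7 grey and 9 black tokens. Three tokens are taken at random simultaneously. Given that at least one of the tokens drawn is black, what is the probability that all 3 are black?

P(all 3 black) = C(9,3)/C(16,3) = 3/20; P(at least one black) = 1 − C(7,3)/C(16,3) = 15/16.
Since 'all 3 black' ⊆ 'at least one black', P(all 3 | at least one) = 3/20 / 15/16 = 4/25 ≈ 0.1600.

4/25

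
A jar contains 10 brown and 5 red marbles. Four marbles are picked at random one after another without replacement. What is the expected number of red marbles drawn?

4/3

By linearity of expectation, E[X] = Σ P(draw i is red); by symmetry each draw (even without replacement) has P(red) = 5/15.
E[X] = 4 · 5/15 = 4/3 ≈ 1.3333.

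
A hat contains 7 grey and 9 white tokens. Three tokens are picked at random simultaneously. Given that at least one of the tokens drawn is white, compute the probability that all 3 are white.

P(all 3 white) = C(9,3)/C(16,3) = 3/20; P(at least one white) = 1 − C(7,3)/C(16,3) = 15/16.
Since 'all 3 white' ⊆ 'at least one white', P(all 3 | at least one) = 3/20 / 15/16 = 4/25 ≈ 0.1600.

4/25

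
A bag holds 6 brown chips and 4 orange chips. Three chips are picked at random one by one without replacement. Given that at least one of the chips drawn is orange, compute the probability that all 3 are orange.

1/25

P(all 3 orange) = C(4,3)/C(10,3) = 1/30; P(at least one orange) = 1 − C(6,3)/C(10,3) = 5/6.
Since 'all 3 orange' ⊆ 'at least one orange', P(all 3 | at least one) = 1/30 / 5/6 = 1/25 ≈ 0.0400.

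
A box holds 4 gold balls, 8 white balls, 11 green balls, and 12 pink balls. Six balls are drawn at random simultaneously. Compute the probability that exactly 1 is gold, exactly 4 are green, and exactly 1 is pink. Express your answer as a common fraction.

Unordered draws without replacement: count favorable combinations over C(35,6).
Favorable = C(4,1) · C(8,0) · C(11,4) · C(12,1) = 15840; total = C(35,6) = 1623160.
P = 15840/1623160 = 36/3689 ≈ 0.0098.

36/3689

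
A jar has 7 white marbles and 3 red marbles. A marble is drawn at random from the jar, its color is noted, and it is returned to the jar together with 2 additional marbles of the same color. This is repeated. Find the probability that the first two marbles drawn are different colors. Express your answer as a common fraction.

7/20

Either white then red, or red then white; after the first draw the total is 12.
P = (7/10)·(3/12) + (3/10)·(7/12) = 7/20 ≈ 0.3500.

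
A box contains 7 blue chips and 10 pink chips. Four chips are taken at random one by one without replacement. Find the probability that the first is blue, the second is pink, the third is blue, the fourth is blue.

5/136

Multiply the conditional probability of each draw in order, without replacement, so each draw removes one from its color and from the total.
P = (7/17) · (10/16) · (6/15) · (5/14) = 5/136 ≈ 0.0368.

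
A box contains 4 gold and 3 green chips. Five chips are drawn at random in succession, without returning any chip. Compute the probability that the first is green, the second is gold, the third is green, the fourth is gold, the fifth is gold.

Multiply the conditional probability of each draw in order, without replacement, so each draw removes one from its color and from the total.
P = (3/7) · (4/6) · (2/5) · (3/4) · (2/3) = 2/35 ≈ 0.0571.

2/35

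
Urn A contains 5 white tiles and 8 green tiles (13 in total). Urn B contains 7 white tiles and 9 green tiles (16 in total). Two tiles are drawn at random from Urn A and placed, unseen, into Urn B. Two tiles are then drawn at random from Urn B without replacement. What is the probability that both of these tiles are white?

1034/5967

Condition on how many of the transferred tiles are white (from Urn A: 5 white of 13; then Urn B has 18 total).
  0 white: C(5,0)C(8,2)/C(13,2) = 14/39; then P = C(7,2)/C(18,2) = 7/51
  1 white: C(5,1)C(8,1)/C(13,2) = 20/39; then P = C(8,2)/C(18,2) = 28/153
  2 white: C(5,2)C(8,0)/C(13,2) = 5/39; then P = C(9,2)/C(18,2) = 4/17
P(both white) = 1034/5967 ≈ 0.1733.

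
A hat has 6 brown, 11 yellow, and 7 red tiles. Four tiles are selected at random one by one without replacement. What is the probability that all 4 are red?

Unordered draws without replacement: count favorable combinations over C(24,4).
Favorable = C(6,0) · C(11,0) · C(7,4) = 35; total = C(24,4) = 10626.
P = 35/10626 = 5/1518 ≈ 0.0033.

5/1518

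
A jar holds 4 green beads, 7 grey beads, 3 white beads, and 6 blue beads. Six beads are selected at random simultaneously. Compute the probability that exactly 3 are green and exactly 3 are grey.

Unordered draws without replacement: count favorable combinations over C(20,6).
Favorable = C(4,3) · C(7,3) · C(3,0) · C(6,0) = 140; total = C(20,6) = 38760.
P = 140/38760 = 7/1938 ≈ 0.0036.

7/1938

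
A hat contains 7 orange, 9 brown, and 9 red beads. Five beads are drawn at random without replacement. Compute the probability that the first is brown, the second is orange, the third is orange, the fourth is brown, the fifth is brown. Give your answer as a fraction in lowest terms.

21/6325

Multiply the conditional probability of each draw in order, without replacement, so each draw removes one from its color and from the total.
P = (9/25) · (7/24) · (6/23) · (8/22) · (7/21) = 21/6325 ≈ 0.0033.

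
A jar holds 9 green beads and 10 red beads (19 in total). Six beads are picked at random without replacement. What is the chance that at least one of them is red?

322/323

Use the complement: P(at least one red) = 1 − P(no red).
P(none) = C(9,6)/C(19,6) = 84/27132.
So P = 1 − 84/27132 = 322/323 ≈ 0.9969.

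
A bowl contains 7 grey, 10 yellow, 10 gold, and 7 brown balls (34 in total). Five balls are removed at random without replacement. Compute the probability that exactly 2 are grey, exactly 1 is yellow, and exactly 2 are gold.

Unordered draws without replacement: count favorable combinations over C(34,5).
Favorable = C(7,2) · C(10,1) · C(10,2) · C(7,0) = 9450; total = C(34,5) = 278256.
P = 9450/278256 = 1575/46376 ≈ 0.0340.

1575/46376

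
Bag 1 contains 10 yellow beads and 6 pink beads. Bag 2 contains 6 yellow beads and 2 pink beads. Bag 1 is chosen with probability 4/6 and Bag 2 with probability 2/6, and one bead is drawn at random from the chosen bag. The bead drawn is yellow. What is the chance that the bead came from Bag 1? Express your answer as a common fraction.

P(yellow | Bag 1) = 5/8; P(yellow | Bag 2) = 3/4.
P(yellow) = 2/3·5/8 + 1/3·3/4 = 2/3.
By Bayes' rule, P(Bag 1 | yellow) = 5/12 / 2/3 = 5/8 ≈ 0.6250.

5/8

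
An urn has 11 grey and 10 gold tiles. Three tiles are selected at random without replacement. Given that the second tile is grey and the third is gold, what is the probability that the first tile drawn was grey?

P(first=grey and the second tile is grey and the third is gold) = (11/21)·(10/20)·(10/19) = 55/399.
P(E) = Σ over first color = 55/399 + 33/266 = 11/42.
By Bayes, P(first=grey | E) = 55/399 / 11/42 = 10/19 ≈ 0.5263.

10/19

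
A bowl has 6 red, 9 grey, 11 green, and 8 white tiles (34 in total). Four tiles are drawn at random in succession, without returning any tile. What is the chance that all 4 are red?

15/46376

Unordered draws without replacement: count favorable combinations over C(34,4).
Favorable = C(6,4) · C(9,0) · C(11,0) · C(8,0) = 15; total = C(34,4) = 46376.
P = 15/46376 = 15/46376 ≈ 0.0003.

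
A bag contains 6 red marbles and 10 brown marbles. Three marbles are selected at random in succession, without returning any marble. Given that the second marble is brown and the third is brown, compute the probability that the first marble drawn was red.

P(first=red and the second marble is brown and the third is brown) = (6/16)·(10/15)·(9/14) = 9/56.
P(E) = Σ over first color = 9/56 + 3/14 = 3/8.
By Bayes, P(first=red | E) = 9/56 / 3/8 = 3/7 ≈ 0.4286.

3/7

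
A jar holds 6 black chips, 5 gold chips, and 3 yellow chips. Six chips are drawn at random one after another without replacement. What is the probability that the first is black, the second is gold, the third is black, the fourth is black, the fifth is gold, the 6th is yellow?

Multiply the conditional probability of each draw in order, without replacement, so each draw removes one from its color and from the total.
P = (6/14) · (5/13) · (5/12) · (4/11) · (4/10) · (3/9) = 10/3003 ≈ 0.0033.

10/3003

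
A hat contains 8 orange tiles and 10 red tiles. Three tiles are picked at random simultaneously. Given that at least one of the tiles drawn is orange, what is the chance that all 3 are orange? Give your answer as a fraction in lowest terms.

P(all 3 orange) = C(8,3)/C(18,3) = 7/102; P(at least one orange) = 1 − C(10,3)/C(18,3) = 29/34.
Since 'all 3 orange' ⊆ 'at least one orange', P(all 3 | at least one) = 7/102 / 29/34 = 7/87 ≈ 0.0805.

7/87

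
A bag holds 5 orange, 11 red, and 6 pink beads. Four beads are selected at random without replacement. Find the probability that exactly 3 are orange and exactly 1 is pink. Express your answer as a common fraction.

12/1463

Unordered draws without replacement: count favorable combinations over C(22,4).
Favorable = C(5,3) · C(11,0) · C(6,1) = 60; total = C(22,4) = 7315.
P = 60/7315 = 12/1463 ≈ 0.0082.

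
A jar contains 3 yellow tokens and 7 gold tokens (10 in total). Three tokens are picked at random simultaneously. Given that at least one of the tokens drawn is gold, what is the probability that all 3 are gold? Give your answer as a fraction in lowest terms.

P(all 3 gold) = C(7,3)/C(10,3) = 7/24; P(at least one gold) = 1 − C(3,3)/C(10,3) = 119/120.
Since 'all 3 gold' ⊆ 'at least one gold', P(all 3 | at least one) = 7/24 / 119/120 = 5/17 ≈ 0.2941.

5/17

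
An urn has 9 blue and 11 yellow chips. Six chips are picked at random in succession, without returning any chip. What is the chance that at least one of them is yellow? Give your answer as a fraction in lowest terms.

Use the complement: P(at least one yellow) = 1 − P(no yellow).
P(none) = C(9,6)/C(20,6) = 84/38760.
So P = 1 − 84/38760 = 3223/3230 ≈ 0.9978.

3223/3230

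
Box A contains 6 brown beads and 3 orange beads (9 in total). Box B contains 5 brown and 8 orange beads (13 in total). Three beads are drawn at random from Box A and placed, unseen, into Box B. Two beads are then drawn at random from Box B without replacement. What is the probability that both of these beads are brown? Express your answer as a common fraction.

Condition on how many of the transferred beads are brown (from Box A: 6 brown of 9; then Box B has 16 total).
  0 brown: C(6,0)C(3,3)/C(9,3) = 1/84; then P = C(5,2)/C(16,2) = 1/12
  1 brown: C(6,1)C(3,2)/C(9,3) = 3/14; then P = C(6,2)/C(16,2) = 1/8
  2 brown: C(6,2)C(3,1)/C(9,3) = 15/28; then P = C(7,2)/C(16,2) = 7/40
  3 brown: C(6,3)C(3,0)/C(9,3) = 5/21; then P = C(8,2)/C(16,2) = 7/30
P(both brown) = 17/96 ≈ 0.1771.

17/96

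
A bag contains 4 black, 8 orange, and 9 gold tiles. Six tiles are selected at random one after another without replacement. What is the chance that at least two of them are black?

6/19

Sum the hypergeometric tail for j = 2,…,4 black tiles.
Favorable = C(4,2)·C(17,4) + C(4,3)·C(17,3) + C(4,4)·C(17,2) = 17136; total = C(21,6) = 54264.
P = 17136/54264 = 6/19 ≈ 0.3158.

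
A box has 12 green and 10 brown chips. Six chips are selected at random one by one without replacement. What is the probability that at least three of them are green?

249/323

Sum the hypergeometric tail for j = 3,…,6 green chips.
Favorable = C(12,3)·C(10,3) + C(12,4)·C(10,2) + C(12,5)·C(10,1) + C(12,6)·C(10,0) = 57519; total = C(22,6) = 74613.
P = 57519/74613 = 249/323 ≈ 0.7709.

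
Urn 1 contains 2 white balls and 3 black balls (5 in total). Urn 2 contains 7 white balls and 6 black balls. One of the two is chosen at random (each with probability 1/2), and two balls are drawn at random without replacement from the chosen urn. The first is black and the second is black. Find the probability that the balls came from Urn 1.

P(E | Urn 1) = 3/10; P(E | Urn 2) = 5/26.
P(E) = 1/2·3/10 + 1/2·5/26 = 16/65.
By Bayes' rule, P(Urn 1 | E) = 3/20 / 16/65 = 39/64 ≈ 0.6094.

39/64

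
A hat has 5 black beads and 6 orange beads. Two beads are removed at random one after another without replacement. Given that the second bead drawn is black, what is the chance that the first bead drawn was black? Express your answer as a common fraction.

P(first=black and the second bead drawn is black) = (5/11)·(4/10) = 2/11.
P(the second bead drawn is black) = Σ over first color = 2/11 + 3/11 = 5/11.
By Bayes, P(first=black | the second bead drawn is black) = 2/11 / 5/11 = 2/5 ≈ 0.4000.

2/5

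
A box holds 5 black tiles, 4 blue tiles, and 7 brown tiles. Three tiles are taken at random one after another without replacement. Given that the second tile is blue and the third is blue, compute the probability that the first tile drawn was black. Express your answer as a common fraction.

P(first=black and the second tile is blue and the third is blue) = (5/16)·(4/15)·(3/14) = 1/56.
P(E) = Σ over first color = 1/56 + 1/140 + 1/40 = 1/20.
By Bayes, P(first=black | E) = 1/56 / 1/20 = 5/14 ≈ 0.3571.

5/14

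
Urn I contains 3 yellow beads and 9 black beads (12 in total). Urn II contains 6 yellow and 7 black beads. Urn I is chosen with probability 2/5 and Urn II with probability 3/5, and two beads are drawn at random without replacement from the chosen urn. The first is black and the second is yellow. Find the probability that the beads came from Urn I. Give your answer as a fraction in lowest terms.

39/116

P(E | Urn I) = 9/44; P(E | Urn II) = 7/26.
P(E) = 2/5·9/44 + 3/5·7/26 = 174/715.
By Bayes' rule, P(Urn I | E) = 9/110 / 174/715 = 39/116 ≈ 0.3362.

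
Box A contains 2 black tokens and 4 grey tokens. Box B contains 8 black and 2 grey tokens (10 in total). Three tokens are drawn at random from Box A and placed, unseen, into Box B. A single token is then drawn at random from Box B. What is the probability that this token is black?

9/13

Condition on how many of the transferred tokens are black (from Box A: 2 black of 6; then Box B has 13 total).
  0 black: C(2,0)C(4,3)/C(6,3) = 1/5; then P = 8/13
  1 black: C(2,1)C(4,2)/C(6,3) = 3/5; then P = 9/13
  2 black: C(2,2)C(4,1)/C(6,3) = 1/5; then P = 10/13
P(black from Box B) = 9/13 ≈ 0.6923.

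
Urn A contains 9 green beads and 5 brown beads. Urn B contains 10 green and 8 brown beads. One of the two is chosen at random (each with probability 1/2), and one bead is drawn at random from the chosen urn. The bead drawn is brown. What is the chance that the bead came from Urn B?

P(brown | Urn A) = 5/14; P(brown | Urn B) = 4/9.
P(brown) = 1/2·5/14 + 1/2·4/9 = 101/252.
By Bayes' rule, P(Urn B | brown) = 2/9 / 101/252 = 56/101 ≈ 0.5545.

56/101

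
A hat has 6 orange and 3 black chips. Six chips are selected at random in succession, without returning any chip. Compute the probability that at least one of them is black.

83/84

Use the complement: P(at least one black) = 1 − P(no black).
P(none) = C(6,6)/C(9,6) = 1/84.
So P = 1 − 1/84 = 83/84 ≈ 0.9881.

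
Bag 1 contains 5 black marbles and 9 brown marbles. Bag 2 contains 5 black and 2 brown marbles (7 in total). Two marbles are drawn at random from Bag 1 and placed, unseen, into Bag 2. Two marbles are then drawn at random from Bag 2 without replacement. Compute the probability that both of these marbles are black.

415/1092

Condition on how many of the transferred marbles are black (from Bag 1: 5 black of 14; then Bag 2 has 9 total).
  0 black: C(5,0)C(9,2)/C(14,2) = 36/91; then P = C(5,2)/C(9,2) = 5/18
  1 black: C(5,1)C(9,1)/C(14,2) = 45/91; then P = C(6,2)/C(9,2) = 5/12
  2 black: C(5,2)C(9,0)/C(14,2) = 10/91; then P = C(7,2)/C(9,2) = 7/12
P(both black) = 415/1092 ≈ 0.3800.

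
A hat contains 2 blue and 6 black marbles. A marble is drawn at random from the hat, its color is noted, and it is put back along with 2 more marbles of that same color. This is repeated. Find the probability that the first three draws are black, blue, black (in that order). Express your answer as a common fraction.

1/10

Track the composition after each reinforcement of +2.
P = (6/8) · (2/10) · (8/12) = 1/10 ≈ 0.1000.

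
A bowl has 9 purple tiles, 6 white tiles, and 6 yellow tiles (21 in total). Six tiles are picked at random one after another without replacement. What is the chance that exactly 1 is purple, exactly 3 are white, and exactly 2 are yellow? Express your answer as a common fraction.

225/4522

Unordered draws without replacement: count favorable combinations over C(21,6).
Favorable = C(9,1) · C(6,3) · C(6,2) = 2700; total = C(21,6) = 54264.
P = 2700/54264 = 225/4522 ≈ 0.0498.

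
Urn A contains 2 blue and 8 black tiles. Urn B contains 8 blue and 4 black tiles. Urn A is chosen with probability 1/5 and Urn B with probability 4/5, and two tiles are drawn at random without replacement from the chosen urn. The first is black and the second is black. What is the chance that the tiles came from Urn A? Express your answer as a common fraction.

P(E | Urn A) = 28/45; P(E | Urn B) = 1/11.
P(E) = 1/5·28/45 + 4/5·1/11 = 488/2475.
By Bayes' rule, P(Urn A | E) = 28/225 / 488/2475 = 77/122 ≈ 0.6311.

77/122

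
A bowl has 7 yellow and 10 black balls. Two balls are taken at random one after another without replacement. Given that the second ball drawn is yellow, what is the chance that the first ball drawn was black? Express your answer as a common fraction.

5/8

P(first=black and the second ball drawn is yellow) = (10/17)·(7/16) = 35/136.
P(the second ball drawn is yellow) = Σ over first color = 21/136 + 35/136 = 7/17.
By Bayes, P(first=black | the second ball drawn is yellow) = 35/136 / 7/17 = 5/8 ≈ 0.6250.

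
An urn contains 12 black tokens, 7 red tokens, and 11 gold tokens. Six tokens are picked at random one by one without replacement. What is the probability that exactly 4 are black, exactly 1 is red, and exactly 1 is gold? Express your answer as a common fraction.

121/1885

Unordered draws without replacement: count favorable combinations over C(30,6).
Favorable = C(12,4) · C(7,1) · C(11,1) = 38115; total = C(30,6) = 593775.
P = 38115/593775 = 121/1885 ≈ 0.0642.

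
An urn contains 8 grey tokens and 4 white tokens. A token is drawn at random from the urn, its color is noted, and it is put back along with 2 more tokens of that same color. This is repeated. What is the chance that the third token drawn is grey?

2/3

Sum over the four possibilities for the first two draws (grey/not-grey each), tracking how the grey count and total change by +2 per draw.
P(third is grey) = 2/3 ≈ 0.6667. (In a Pólya urn every draw has the same marginal probability 8/12.)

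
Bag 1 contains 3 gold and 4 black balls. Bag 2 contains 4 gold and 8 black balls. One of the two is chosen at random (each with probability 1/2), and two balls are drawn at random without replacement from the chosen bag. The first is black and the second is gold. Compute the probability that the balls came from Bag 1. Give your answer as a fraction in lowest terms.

P(E | Bag 1) = 2/7; P(E | Bag 2) = 8/33.
P(E) = 1/2·2/7 + 1/2·8/33 = 61/231.
By Bayes' rule, P(Bag 1 | E) = 1/7 / 61/231 = 33/61 ≈ 0.5410.

33/61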